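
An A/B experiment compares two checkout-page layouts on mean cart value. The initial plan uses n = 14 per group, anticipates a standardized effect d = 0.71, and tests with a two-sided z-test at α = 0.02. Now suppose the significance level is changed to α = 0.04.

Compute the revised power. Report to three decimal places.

δ = d·√(n/2) = 0.71 × √(14/2) = 1.8785 (unchanged). New critical value: z_{0.02} = 2.054.
Revised power = Φ(δ − 2.054) + Φ(−δ − 2.054) = Φ(-0.175) + Φ(-3.932) = 0.4304 + 0.0000 = 0.4305.

Power ≈ 0.430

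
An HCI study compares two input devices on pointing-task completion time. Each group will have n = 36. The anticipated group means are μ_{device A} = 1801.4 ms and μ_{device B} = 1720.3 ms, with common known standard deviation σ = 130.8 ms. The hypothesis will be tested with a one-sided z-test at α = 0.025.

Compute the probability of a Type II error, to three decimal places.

β ≈ 0.251

Standardized effect: d = |μ_{device A} − μ_{device B}| / σ = |1801.4 − 1720.3| / 130.8 = 0.6200
Noncentrality parameter: δ = d·√(n/2) = 0.6200 × √(36/2) = 2.6306
One-sided α = 0.025 → critical value z_{0.025} = 1.960.
Power = P(Z > 1.960 − δ) = Φ(0.671) = 0.7488.
Type II error: β = 1 − power = 1 − 0.7488 = 0.2512.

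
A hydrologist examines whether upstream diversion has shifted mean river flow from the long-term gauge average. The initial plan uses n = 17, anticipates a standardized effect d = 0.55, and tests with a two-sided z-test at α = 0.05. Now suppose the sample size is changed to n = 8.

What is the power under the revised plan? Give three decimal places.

With n = 8: δ = d·√n = 0.55 × √8 = 1.5556. Critical value z_{0.025} = 1.960.
Revised power = Φ(δ − 1.960) + Φ(−δ − 1.960) = Φ(-0.404) + Φ(-3.516) = 0.3430 + 0.0002 = 0.3432.

Power ≈ 0.343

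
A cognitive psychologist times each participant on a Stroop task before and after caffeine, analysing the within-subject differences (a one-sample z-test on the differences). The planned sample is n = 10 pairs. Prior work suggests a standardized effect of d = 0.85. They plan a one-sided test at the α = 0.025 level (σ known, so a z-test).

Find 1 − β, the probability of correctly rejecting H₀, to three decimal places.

Noncentrality parameter: δ = d·√n = 0.85 × √10 = 2.6879
Critical value for a one-sided test at α = 0.025: z_α = 1.960.
Power = P(Z > 1.960 − δ) = Φ(0.728) = 0.7667.

Power ≈ 0.767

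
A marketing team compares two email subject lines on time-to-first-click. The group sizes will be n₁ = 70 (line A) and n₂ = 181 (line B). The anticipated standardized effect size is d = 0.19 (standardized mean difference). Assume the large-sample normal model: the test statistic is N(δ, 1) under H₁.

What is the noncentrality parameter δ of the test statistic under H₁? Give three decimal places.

The noncentrality parameter scales effect size by the design's sample-size factor: δ = d / √(1/n₁ + 1/n₂) = 0.19 / √(1/70 + 1/181) = 1.3499

δ ≈ 1.350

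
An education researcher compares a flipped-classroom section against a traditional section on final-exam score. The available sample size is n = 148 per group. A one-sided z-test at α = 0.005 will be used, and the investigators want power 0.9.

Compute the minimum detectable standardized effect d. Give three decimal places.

d ≈ 0.448

Need Φ(δ − 2.576) = 0.9, so δ = 2.576 + 1.282 = 3.857.
δ = d·√(n/2) ⇒ d = δ/√(n/2) = 3.857/√(148/2) = 0.4484.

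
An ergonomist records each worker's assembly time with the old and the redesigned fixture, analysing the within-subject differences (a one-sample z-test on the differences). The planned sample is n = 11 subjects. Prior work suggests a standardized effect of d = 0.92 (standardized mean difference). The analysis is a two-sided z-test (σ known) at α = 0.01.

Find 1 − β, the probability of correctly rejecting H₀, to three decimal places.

Noncentrality parameter: δ = d·√n = 0.92 × √11 = 3.0513
Critical value for a two-sided test at α = 0.01: z_{α/2} = 2.576.
Power = Φ(δ − 2.576) + Φ(−δ − 2.576) = Φ(0.475) + Φ(-5.627) = 0.6828 + 0.0000 = 0.6828.

Power ≈ 0.683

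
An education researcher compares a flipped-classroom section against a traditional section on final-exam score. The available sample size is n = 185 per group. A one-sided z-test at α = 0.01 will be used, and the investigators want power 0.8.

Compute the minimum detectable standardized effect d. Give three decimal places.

d ≈ 0.329

Required noncentrality: δ = z_{0.01} + z_{0.20} = 2.326 + 0.842 = 3.168.
δ = d·√(n/2) ⇒ d = δ/√(n/2) = 3.168/√(185/2) = 0.3294.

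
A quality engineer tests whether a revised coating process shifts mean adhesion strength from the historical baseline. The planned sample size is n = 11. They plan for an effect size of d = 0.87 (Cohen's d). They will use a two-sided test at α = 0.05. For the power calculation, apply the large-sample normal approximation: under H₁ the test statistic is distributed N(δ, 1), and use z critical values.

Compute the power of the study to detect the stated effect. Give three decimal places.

Noncentrality parameter: δ = d·√n = 0.87 × √11 = 2.8855
Two-sided α = 0.05 → critical value z_{0.025} = 1.960.
Power = Φ(δ − 1.960) + Φ(−δ − 1.960) = Φ(0.925) + Φ(-4.845) = 0.8226 + 0.0000 = 0.8226.

Power ≈ 0.823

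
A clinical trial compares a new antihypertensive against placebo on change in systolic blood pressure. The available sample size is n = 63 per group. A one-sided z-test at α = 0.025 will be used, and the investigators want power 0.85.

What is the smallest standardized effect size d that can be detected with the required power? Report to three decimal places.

Required noncentrality: δ = z_{0.025} + z_{0.15} = 1.960 + 1.036 = 2.996.
δ = d·√(n/2) ⇒ d = δ/√(n/2) = 2.996/√(63/2) = 0.5339.

d ≈ 0.534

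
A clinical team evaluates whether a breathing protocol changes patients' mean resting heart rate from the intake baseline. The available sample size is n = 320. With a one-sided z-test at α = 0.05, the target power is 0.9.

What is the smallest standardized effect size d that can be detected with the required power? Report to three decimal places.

d ≈ 0.164

Required noncentrality: δ = z_{0.05} + z_{0.10} = 1.645 + 1.282 = 2.926.
δ = d·√n ⇒ d = δ/√n = 2.926/√320 = 0.1636.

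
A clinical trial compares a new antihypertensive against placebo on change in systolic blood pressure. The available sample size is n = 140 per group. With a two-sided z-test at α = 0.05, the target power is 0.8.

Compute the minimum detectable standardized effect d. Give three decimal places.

Need Φ(δ − 1.960) = 0.8, so δ = 1.960 + 0.842 = 2.802.
(The second rejection-region term Φ(−δ − z_{α/2}) is negligible and dropped.)
δ = d·√(n/2) ⇒ d = δ/√(n/2) = 2.802/√(140/2) = 0.3349.

d ≈ 0.335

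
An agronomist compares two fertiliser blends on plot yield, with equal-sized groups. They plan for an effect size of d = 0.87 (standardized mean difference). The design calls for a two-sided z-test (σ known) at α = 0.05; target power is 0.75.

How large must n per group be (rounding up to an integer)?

n = 19 per group

For power 0.75 need Φ(δ − z_{0.025}) = 0.75, so δ = z_{0.025} + z_{0.25} = 1.960 + 0.674 = 2.634.
(The Φ(−δ − z_{α/2}) term is vanishingly small for δ > 0 and is dropped in the standard sample-size formula.)
δ = d·√(n/2) ⇒ n = 2(δ/d)² = 2 × (2.634 / 0.87)² = 18.34.
Round up to the next whole unit.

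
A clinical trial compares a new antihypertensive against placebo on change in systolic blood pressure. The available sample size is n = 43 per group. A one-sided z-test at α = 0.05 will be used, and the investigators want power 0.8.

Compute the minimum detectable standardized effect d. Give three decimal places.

d ≈ 0.536

Need Φ(δ − 1.645) = 0.8, so δ = 1.645 + 0.842 = 2.486.
δ = d·√(n/2) ⇒ d = δ/√(n/2) = 2.486/√(43/2) = 0.5362.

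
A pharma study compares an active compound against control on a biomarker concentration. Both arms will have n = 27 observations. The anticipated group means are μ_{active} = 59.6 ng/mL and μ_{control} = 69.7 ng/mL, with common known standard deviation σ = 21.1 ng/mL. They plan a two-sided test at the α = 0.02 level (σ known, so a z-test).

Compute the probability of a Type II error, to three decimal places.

Standardized effect: d = |μ_{active} − μ_{control}| / σ = |59.6 − 69.7| / 21.1 = 0.4787
Noncentrality parameter: δ = d·√(n/2) = 0.4787 × √(27/2) = 1.7588
Critical value for a two-sided test at α = 0.02: z_{α/2} = 2.326.
Power = Φ(δ − 2.326) + Φ(−δ − 2.326) = Φ(-0.568) + Φ(-4.085) = 0.2852 + 0.0000 = 0.2852.
Type II error: β = 1 − power = 1 − 0.2852 = 0.7148.

β ≈ 0.715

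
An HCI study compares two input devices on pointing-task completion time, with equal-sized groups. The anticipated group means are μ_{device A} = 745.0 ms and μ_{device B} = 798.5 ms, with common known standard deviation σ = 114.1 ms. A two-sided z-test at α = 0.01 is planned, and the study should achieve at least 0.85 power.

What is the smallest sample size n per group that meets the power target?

n = 119 per group

Standardized effect: d = |μ_{device A} − μ_{device B}| / σ = |745.0 − 798.5| / 114.1 = 0.4689
For power 0.85 need Φ(δ − z_{0.005}) = 0.85, so δ = z_{0.005} + z_{0.15} = 2.576 + 1.036 = 3.612.
(Ignoring the negligible lower-tail rejection probability gives the usual closed-form inversion.)
δ = d·√(n/2) ⇒ n = 2(δ/d)² = 2 × (3.612 / 0.4689)² = 118.70.
Rounding up, n = 119 per group.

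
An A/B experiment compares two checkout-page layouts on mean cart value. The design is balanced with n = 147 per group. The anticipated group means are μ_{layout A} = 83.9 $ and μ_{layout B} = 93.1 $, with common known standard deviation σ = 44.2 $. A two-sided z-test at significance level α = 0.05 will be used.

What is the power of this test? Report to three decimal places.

Standardized effect: d = |μ_{layout A} − μ_{layout B}| / σ = |83.9 − 93.1| / 44.2 = 0.2081
Noncentrality parameter: δ = d·√(n/2) = 0.2081 × √(147/2) = 1.7845
Critical value for a two-sided test at α = 0.05: z_{α/2} = 1.960.
Power = Φ(δ − 1.960) + Φ(−δ − 1.960) = Φ(-0.175) + Φ(-3.744) = 0.4303 + 0.0001 = 0.4304.

Power ≈ 0.430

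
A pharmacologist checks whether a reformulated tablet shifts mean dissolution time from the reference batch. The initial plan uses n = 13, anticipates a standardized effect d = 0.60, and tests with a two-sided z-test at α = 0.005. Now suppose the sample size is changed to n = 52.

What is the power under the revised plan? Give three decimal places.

With n = 52: δ = d·√n = 0.60 × √52 = 4.3267. Critical value z_{0.0025} = 2.807.
Revised power = Φ(δ − 2.807) + Φ(−δ − 2.807) = Φ(1.520) + Φ(-7.134) = 0.9357 + 0.0000 = 0.9357.

Power ≈ 0.936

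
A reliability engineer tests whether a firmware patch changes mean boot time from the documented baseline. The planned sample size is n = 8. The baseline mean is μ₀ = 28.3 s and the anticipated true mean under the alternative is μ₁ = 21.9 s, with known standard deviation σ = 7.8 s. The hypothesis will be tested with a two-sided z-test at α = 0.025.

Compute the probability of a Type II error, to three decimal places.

β ≈ 0.468

Standardized effect: d = |μ₁ − μ₀| / σ = |21.9 − 28.3| / 7.8 = 0.8205
Noncentrality parameter: δ = d·√n = 0.8205 × √8 = 2.3208
Two-sided α = 0.025 → critical value z_{0.0125} = 2.241.
Power = Φ(δ − 2.241) + Φ(−δ − 2.241) = Φ(0.079) + Φ(-4.562) = 0.5316 + 0.0000 = 0.5316.
Type II error: β = 1 − power = 1 − 0.5316 = 0.4684.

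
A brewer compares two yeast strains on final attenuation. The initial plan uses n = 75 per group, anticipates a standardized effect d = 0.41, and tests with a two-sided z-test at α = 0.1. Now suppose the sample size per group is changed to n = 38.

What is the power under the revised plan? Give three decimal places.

With n = 38 per group: δ = d·√(n/2) = 0.41 × √(38/2) = 1.7871. Critical value z_{0.05} = 1.645.
Revised power = Φ(δ − 1.645) + Φ(−δ − 1.645) = Φ(0.142) + Φ(-3.432) = 0.5566 + 0.0003 = 0.5569.

Power ≈ 0.557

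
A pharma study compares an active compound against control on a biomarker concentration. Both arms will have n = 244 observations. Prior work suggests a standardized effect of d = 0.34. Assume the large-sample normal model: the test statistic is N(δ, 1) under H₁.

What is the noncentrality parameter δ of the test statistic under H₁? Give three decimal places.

δ ≈ 3.755

δ = d·√(n/2) = 0.34 × √(244/2) = 3.7554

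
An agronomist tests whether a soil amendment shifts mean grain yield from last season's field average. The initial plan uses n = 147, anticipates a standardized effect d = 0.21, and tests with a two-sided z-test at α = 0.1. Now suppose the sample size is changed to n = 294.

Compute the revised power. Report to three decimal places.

With n = 294: δ = d·√n = 0.21 × √294 = 3.6007. Critical value z_{0.05} = 1.645.
Revised power = Φ(δ − 1.645) + Φ(−δ − 1.645) = Φ(1.956) + Φ(-5.246) = 0.9748 + 0.0000 = 0.9748.

Power ≈ 0.975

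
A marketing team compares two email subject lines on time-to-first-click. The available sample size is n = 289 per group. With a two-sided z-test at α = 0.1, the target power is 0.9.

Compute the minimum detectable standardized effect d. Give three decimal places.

d ≈ 0.243

Required noncentrality: δ = z_{0.05} + z_{0.10} = 1.645 + 1.282 = 2.926.
(The second rejection-region term Φ(−δ − z_{α/2}) is negligible and dropped.)
δ = d·√(n/2) ⇒ d = δ/√(n/2) = 2.926/√(289/2) = 0.2434.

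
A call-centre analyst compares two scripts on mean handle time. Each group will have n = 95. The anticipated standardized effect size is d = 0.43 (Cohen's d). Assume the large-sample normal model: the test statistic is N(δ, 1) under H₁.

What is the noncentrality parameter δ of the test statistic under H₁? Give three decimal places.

The noncentrality parameter scales effect size by the design's sample-size factor: δ = d·√(n/2) = 0.43 × √(95/2) = 2.9636

δ ≈ 2.964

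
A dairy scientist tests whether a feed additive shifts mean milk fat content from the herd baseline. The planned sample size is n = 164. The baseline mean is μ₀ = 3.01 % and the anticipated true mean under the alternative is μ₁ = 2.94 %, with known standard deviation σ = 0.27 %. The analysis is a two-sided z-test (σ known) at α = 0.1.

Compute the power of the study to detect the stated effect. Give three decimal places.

Standardized effect: d = |μ₁ − μ₀| / σ = |2.94 − 3.01| / 0.27 = 0.2593
Noncentrality parameter: δ = d·√n = 0.2593 × √164 = 3.3201
Critical value for a two-sided test at α = 0.1: z_{α/2} = 1.645.
Power = Φ(δ − 1.645) + Φ(−δ − 1.645) = Φ(1.675) + Φ(-4.965) = 0.9531 + 0.0000 = 0.9531.

Power ≈ 0.953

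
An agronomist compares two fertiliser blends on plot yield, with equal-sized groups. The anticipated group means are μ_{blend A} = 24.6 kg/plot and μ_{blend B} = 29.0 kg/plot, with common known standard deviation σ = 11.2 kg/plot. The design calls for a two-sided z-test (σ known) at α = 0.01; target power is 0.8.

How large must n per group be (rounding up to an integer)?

n = 152 per group

Standardized effect: d = |μ_{blend A} − μ_{blend B}| / σ = |24.6 − 29.0| / 11.2 = 0.3929
Set Φ(δ − 2.576) = 0.8; then δ − 2.576 = Φ⁻¹(0.8) = 0.842, giving δ = 3.417.
(For δ > 0 the lower-tail rejection region contributes negligibly to power, so the one-term inversion is standard.)
δ = d·√(n/2) ⇒ n = 2(δ/d)² = 2 × (3.417 / 0.3929)² = 151.34.
Round up to the next whole unit.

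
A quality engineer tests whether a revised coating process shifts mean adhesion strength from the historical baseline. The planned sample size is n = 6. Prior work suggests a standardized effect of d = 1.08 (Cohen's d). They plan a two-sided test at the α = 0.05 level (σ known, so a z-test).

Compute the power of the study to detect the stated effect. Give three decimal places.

Noncentrality parameter: δ = d·√n = 1.08 × √6 = 2.6454
Two-sided α = 0.05 → critical value z_{0.025} = 1.960.
Power = Φ(δ − 1.960) + Φ(−δ − 1.960) = Φ(0.685) + Φ(-4.605) = 0.7535 + 0.0000 = 0.7535.

Power ≈ 0.753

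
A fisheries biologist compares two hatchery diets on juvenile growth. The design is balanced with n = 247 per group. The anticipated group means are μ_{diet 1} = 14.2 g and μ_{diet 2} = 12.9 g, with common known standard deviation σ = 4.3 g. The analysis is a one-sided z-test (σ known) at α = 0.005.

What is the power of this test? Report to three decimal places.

Standardized effect: d = |μ_{diet 1} − μ_{diet 2}| / σ = |14.2 − 12.9| / 4.3 = 0.3023
Noncentrality parameter: δ = d·√(n/2) = 0.3023 × √(247/2) = 3.3598
Critical value for a one-sided test at α = 0.005: z_α = 2.576.
Power = P(Z > 2.576 − δ) = Φ(0.784) = 0.7835.

Power ≈ 0.783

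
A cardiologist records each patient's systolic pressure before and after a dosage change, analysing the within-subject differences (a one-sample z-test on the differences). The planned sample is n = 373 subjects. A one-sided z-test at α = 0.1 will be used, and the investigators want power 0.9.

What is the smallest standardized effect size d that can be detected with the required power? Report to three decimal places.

d ≈ 0.133

Required noncentrality: δ = z_{0.1} + z_{0.10} = 1.282 + 1.282 = 2.563.
δ = d·√n ⇒ d = δ/√n = 2.563/√373 = 0.1327.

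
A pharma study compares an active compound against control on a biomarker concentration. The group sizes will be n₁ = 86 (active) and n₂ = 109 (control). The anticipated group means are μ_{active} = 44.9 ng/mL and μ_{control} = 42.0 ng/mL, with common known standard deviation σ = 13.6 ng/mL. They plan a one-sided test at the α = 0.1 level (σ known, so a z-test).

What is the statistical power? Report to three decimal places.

Standardized effect: d = |μ_{active} − μ_{control}| / σ = |44.9 − 42.0| / 13.6 = 0.2132
Noncentrality parameter: δ = d / √(1/n₁ + 1/n₂) = 0.2132 / √(1/86 + 1/109) = 1.4784
Critical value for a one-sided test at α = 0.1: z_α = 1.282.
Power = P(Z > 1.282 − δ) = Φ(0.197) = 0.5780.

Power ≈ 0.578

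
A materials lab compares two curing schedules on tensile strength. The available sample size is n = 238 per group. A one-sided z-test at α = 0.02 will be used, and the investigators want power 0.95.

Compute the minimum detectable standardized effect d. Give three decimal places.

Required noncentrality: δ = z_{0.02} + z_{0.05} = 2.054 + 1.645 = 3.699.
δ = d·√(n/2) ⇒ d = δ/√(n/2) = 3.699/√(238/2) = 0.3391.

d ≈ 0.339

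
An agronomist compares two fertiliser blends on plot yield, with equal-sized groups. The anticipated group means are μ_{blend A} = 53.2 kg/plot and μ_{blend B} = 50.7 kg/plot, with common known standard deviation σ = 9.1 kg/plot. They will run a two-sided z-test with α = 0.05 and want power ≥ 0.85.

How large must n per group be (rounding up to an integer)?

Standardized effect: d = |μ_{blend A} − μ_{blend B}| / σ = |53.2 − 50.7| / 9.1 = 0.2747
For power 0.85 need Φ(δ − z_{0.025}) = 0.85, so δ = z_{0.025} + z_{0.15} = 1.960 + 1.036 = 2.996.
(The Φ(−δ − z_{α/2}) term is vanishingly small for δ > 0 and is dropped in the standard sample-size formula.)
δ = d·√(n/2) ⇒ n = 2(δ/d)² = 2 × (2.996 / 0.2747)² = 237.92.
Rounding up, n = 238 per group.

n = 238 per group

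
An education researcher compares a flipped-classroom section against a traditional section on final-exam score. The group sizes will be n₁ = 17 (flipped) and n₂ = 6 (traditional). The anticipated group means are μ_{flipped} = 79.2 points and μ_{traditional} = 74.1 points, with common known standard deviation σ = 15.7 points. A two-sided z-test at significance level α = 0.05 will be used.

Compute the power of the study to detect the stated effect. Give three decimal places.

Power ≈ 0.105

Standardized effect: d = |μ_{flipped} − μ_{traditional}| / σ = |79.2 − 74.1| / 15.7 = 0.3248
Noncentrality parameter: δ = d / √(1/n₁ + 1/n₂) = 0.3248 / √(1/17 + 1/6) = 0.6841
Critical value for a two-sided test at α = 0.05: z_{α/2} = 1.960.
Power = Φ(δ − 1.960) + Φ(−δ − 1.960) = Φ(-1.276) + Φ(-2.644) = 0.1010 + 0.0041 = 0.1051.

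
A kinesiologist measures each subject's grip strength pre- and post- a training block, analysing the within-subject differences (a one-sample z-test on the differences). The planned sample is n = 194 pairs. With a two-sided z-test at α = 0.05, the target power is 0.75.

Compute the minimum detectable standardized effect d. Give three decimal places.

Need Φ(δ − 1.960) = 0.75, so δ = 1.960 + 0.674 = 2.634.
(Lower-tail contribution to power is negligible for δ > 0.)
δ = d·√n ⇒ d = δ/√n = 2.634/√194 = 0.1891.

d ≈ 0.189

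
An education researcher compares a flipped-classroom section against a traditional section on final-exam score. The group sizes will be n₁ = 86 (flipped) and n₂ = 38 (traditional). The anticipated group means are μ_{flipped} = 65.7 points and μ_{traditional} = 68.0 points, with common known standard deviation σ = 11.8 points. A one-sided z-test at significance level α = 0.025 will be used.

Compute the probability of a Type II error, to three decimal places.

β ≈ 0.831

Standardized effect: d = |μ_{flipped} − μ_{traditional}| / σ = |65.7 − 68.0| / 11.8 = 0.1949
Noncentrality parameter: δ = d / √(1/n₁ + 1/n₂) = 0.1949 / √(1/86 + 1/38) = 1.0006
One-sided α = 0.025 → critical value z_{0.025} = 1.960.
Power = P(Z > 1.960 − δ) = Φ(-0.959) = 0.1687.
Type II error: β = 1 − power = 1 − 0.1687 = 0.8313.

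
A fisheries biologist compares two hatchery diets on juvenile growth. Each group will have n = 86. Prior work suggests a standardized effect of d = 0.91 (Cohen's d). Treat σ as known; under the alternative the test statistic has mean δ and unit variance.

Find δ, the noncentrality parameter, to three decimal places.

δ = d·√(n/2) = 0.91 × √(86/2) = 5.9673

δ ≈ 5.967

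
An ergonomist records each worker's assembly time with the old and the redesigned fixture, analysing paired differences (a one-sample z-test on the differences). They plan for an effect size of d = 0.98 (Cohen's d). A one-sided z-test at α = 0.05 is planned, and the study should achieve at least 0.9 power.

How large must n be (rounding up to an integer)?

n = 9

Set Φ(δ − 1.645) = 0.9; then δ − 1.645 = Φ⁻¹(0.9) = 1.282, giving δ = 2.926.
δ = d·√n ⇒ n = (δ/d)² = (2.926 / 0.98)² = 8.92.
Round up to the next whole unit.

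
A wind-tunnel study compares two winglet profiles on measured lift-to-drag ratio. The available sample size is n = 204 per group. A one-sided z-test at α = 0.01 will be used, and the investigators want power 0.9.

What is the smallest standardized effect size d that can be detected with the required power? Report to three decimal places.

Required noncentrality: δ = z_{0.01} + z_{0.10} = 2.326 + 1.282 = 3.608.
δ = d·√(n/2) ⇒ d = δ/√(n/2) = 3.608/√(204/2) = 0.3572.

d ≈ 0.357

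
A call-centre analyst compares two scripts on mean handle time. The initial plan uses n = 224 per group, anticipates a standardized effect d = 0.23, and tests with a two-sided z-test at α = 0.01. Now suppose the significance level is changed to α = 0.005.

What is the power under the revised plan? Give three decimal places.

Power ≈ 0.355

δ = d·√(n/2) = 0.23 × √(224/2) = 2.4341 (unchanged). New critical value: z_{0.0025} = 2.807.
Revised power = Φ(δ − 2.807) + Φ(−δ − 2.807) = Φ(-0.373) + Φ(-5.241) = 0.3546 + 0.0000 = 0.3546.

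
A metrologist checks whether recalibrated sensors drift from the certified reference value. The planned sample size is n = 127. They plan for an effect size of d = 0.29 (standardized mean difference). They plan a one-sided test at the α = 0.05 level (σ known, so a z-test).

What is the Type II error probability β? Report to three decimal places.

β ≈ 0.052

Noncentrality parameter: δ = d·√n = 0.29 × √127 = 3.2681
One-sided α = 0.05 → critical value z_{0.05} = 1.645.
Power = Φ(δ − 1.645) = Φ(1.623) = 0.9477.
Type II error: β = 1 − power = 1 − 0.9477 = 0.0523.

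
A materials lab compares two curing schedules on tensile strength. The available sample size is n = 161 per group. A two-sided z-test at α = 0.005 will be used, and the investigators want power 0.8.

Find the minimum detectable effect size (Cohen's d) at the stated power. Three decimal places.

Required noncentrality: δ = z_{0.0025} + z_{0.20} = 2.807 + 0.842 = 3.649.
(Lower-tail contribution to power is negligible for δ > 0.)
δ = d·√(n/2) ⇒ d = δ/√(n/2) = 3.649/√(161/2) = 0.4067.

d ≈ 0.407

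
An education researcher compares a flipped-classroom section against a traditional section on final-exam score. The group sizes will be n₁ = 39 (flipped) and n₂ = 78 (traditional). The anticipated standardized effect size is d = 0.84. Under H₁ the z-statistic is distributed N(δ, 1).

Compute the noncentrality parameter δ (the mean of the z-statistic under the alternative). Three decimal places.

δ ≈ 4.283

δ = d / √(1/n₁ + 1/n₂) = 0.84 / √(1/39 + 1/78) = 4.2832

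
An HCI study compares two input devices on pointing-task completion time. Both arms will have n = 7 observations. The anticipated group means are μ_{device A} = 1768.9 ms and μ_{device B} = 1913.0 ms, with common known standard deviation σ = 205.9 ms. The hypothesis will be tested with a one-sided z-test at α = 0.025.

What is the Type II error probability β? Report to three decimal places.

β ≈ 0.742

Standardized effect: d = |μ_{device A} − μ_{device B}| / σ = |1768.9 − 1913.0| / 205.9 = 0.6999
Noncentrality parameter: δ = d·√(n/2) = 0.6999 × √(7/2) = 1.3093
One-sided α = 0.025 → critical value z_{0.025} = 1.960.
Power = Φ(δ − 1.960) = Φ(-0.651) = 0.2576.
Type II error: β = 1 − power = 1 − 0.2576 = 0.7424.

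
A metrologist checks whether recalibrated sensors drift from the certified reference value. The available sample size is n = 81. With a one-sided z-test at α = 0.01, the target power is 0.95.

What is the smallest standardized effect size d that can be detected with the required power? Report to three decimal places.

Need Φ(δ − 2.326) = 0.95, so δ = 2.326 + 1.645 = 3.971.
δ = d·√n ⇒ d = δ/√n = 3.971/√81 = 0.4412.

d ≈ 0.441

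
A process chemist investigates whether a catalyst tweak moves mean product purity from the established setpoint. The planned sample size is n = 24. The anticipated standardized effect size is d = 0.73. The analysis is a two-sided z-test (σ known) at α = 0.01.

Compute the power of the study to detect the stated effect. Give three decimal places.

Noncentrality parameter: δ = d·√n = 0.73 × √24 = 3.5763
Two-sided α = 0.01 → critical value z_{0.005} = 2.576.
Power = Φ(δ − 2.576) + Φ(−δ − 2.576) = Φ(1.000) + Φ(-6.152) = 0.8414 + 0.0000 = 0.8414.

Power ≈ 0.841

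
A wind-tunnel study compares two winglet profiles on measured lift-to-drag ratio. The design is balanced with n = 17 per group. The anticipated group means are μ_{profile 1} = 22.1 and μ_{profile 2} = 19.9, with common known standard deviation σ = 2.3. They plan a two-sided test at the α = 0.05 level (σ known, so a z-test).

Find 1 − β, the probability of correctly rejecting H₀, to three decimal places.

Power ≈ 0.796

Standardized effect: d = |μ_{profile 1} − μ_{profile 2}| / σ = |22.1 − 19.9| / 2.3 = 0.9565
Noncentrality parameter: λ = d·√(n/2) = 0.9565 × √(17/2) = 2.7887
Critical value for a two-sided test at α = 0.05: z_{α/2} = 1.960.
Power = Φ(λ − 1.960) + Φ(−λ − 1.960) = Φ(0.829) + Φ(-4.749) = 0.7964 + 0.0000 = 0.7964.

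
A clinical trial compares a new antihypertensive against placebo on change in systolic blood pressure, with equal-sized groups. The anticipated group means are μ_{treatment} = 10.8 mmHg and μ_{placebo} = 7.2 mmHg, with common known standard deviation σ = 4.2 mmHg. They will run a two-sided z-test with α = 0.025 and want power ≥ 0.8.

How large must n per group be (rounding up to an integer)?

Standardized effect: d = |μ_{treatment} − μ_{placebo}| / σ = |10.8 − 7.2| / 4.2 = 0.8571
Set Φ(δ − 2.241) = 0.8; then δ − 2.241 = Φ⁻¹(0.8) = 0.842, giving δ = 3.083.
(Ignoring the negligible lower-tail rejection probability gives the usual closed-form inversion.)
δ = d·√(n/2) ⇒ n = 2(δ/d)² = 2 × (3.083 / 0.8571)² = 25.87.
Round up to the next whole unit.

n = 26 per group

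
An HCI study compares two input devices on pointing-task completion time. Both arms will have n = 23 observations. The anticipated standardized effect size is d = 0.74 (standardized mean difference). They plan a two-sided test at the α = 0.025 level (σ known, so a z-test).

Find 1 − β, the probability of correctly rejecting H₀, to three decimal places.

Power ≈ 0.606

Noncentrality parameter: δ = d·√(n/2) = 0.74 × √(23/2) = 2.5095
Critical value for a two-sided test at α = 0.025: z_{α/2} = 2.241.
Power = Φ(δ − 2.241) + Φ(−δ − 2.241) = Φ(0.268) + Φ(-4.751) = 0.6057 + 0.0000 = 0.6057.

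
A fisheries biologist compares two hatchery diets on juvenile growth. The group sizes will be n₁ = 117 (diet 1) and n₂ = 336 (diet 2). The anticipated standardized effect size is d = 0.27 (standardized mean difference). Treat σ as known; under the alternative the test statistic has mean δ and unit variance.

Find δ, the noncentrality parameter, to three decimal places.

δ = d / √(1/n₁ + 1/n₂) = 0.27 / √(1/117 + 1/336) = 2.5152

δ ≈ 2.515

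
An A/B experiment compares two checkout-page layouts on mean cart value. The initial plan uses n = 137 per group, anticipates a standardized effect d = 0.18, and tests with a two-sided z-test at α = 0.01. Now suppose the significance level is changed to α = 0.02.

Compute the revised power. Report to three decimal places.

δ = d·√(n/2) = 0.18 × √(137/2) = 1.4898 (unchanged). New critical value: z_{0.01} = 2.326.
Revised power = Φ(δ − 2.326) + Φ(−δ − 2.326) = Φ(-0.837) + Φ(-3.816) = 0.2014 + 0.0001 = 0.2015.

Power ≈ 0.201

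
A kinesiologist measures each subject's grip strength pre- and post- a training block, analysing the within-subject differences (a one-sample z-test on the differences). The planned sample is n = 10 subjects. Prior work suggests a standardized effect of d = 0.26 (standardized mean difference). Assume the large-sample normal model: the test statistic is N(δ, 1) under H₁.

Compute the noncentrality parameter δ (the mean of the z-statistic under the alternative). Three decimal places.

The noncentrality parameter scales effect size by the design's sample-size factor: δ = d·√n = 0.26 × √10 = 0.8222

δ ≈ 0.822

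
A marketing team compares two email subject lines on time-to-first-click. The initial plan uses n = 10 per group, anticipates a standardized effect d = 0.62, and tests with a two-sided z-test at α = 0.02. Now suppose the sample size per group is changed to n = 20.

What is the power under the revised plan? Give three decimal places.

Power ≈ 0.357

With n = 20 per group: δ = d·√(n/2) = 0.62 × √(20/2) = 1.9606. Critical value z_{0.01} = 2.326.
Revised power = Φ(δ − 2.326) + Φ(−δ − 2.326) = Φ(-0.366) + Φ(-4.287) = 0.3573 + 0.0000 = 0.3573.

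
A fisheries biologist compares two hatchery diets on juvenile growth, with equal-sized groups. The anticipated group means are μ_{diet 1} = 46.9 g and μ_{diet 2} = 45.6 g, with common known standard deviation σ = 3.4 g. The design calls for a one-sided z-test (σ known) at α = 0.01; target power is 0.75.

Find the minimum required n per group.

Standardized effect: d = |μ_{diet 1} − μ_{diet 2}| / σ = |46.9 − 45.6| / 3.4 = 0.3824
For power 0.75 need Φ(δ − z_{0.01}) = 0.75, so δ = z_{0.01} + z_{0.25} = 2.326 + 0.674 = 3.001.
δ = d·√(n/2) ⇒ n = 2(δ/d)² = 2 × (3.001 / 0.3824)² = 123.19.
Round up to the next whole unit.

n = 124 per group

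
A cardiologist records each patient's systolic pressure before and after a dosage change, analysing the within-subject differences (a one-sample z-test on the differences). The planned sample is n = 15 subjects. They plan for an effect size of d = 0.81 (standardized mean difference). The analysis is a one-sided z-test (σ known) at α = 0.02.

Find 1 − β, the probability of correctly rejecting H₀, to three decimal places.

Power ≈ 0.861

Noncentrality parameter: δ = d·√n = 0.81 × √15 = 3.1371
One-sided α = 0.02 → critical value z_{0.02} = 2.054.
Power = Φ(δ − 2.054) = Φ(1.083) = 0.8607.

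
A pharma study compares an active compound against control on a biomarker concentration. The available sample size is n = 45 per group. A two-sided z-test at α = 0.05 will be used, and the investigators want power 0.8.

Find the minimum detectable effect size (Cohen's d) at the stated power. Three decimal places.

d ≈ 0.591

Required noncentrality: δ = z_{0.025} + z_{0.20} = 1.960 + 0.842 = 2.802.
(The second rejection-region term Φ(−δ − z_{α/2}) is negligible and dropped.)
δ = d·√(n/2) ⇒ d = δ/√(n/2) = 2.802/√(45/2) = 0.5906.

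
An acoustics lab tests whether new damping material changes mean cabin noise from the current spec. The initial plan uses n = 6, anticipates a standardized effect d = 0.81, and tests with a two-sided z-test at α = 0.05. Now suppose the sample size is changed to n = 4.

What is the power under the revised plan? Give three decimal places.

With n = 4: δ = d·√n = 0.81 × √4 = 1.6200. Critical value z_{0.025} = 1.960.
Revised power = Φ(δ − 1.960) + Φ(−δ − 1.960) = Φ(-0.340) + Φ(-3.580) = 0.3669 + 0.0002 = 0.3671.

Power ≈ 0.367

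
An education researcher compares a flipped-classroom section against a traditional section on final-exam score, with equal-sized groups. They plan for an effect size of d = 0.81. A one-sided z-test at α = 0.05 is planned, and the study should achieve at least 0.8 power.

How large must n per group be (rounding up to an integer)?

n = 19 per group

For power 0.8 need Φ(δ − z_{0.05}) = 0.8, so δ = z_{0.05} + z_{0.20} = 1.645 + 0.842 = 2.486.
δ = d·√(n/2) ⇒ n = 2(δ/d)² = 2 × (2.486 / 0.81)² = 18.85.
Round up to the next whole unit.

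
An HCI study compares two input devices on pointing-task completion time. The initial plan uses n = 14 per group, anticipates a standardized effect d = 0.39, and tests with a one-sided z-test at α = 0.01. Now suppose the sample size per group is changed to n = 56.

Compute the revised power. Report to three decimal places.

Power ≈ 0.396

With n = 56 per group: δ = d·√(n/2) = 0.39 × √(56/2) = 2.0637. Critical value z_{0.01} = 2.326.
Revised power = Φ(δ − 2.326) = Φ(-0.263) = 0.3964.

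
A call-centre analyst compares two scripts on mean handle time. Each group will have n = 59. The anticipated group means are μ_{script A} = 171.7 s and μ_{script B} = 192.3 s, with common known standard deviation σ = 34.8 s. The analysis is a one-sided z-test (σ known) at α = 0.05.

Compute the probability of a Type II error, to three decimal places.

Standardized effect: d = |μ_{script A} − μ_{script B}| / σ = |171.7 − 192.3| / 34.8 = 0.5920
Noncentrality parameter: δ = d·√(n/2) = 0.5920 × √(59/2) = 3.2151
One-sided α = 0.05 → critical value z_{0.05} = 1.645.
Power = Φ(δ − 1.645) = Φ(1.570) = 0.9418.
Type II error: β = 1 − power = 1 − 0.9418 = 0.0582.

β ≈ 0.058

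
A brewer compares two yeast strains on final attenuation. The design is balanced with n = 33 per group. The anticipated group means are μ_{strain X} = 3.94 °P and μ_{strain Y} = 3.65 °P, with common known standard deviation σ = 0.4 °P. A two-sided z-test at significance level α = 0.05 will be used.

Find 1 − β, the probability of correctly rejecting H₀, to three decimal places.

Power ≈ 0.838

Standardized effect: d = |μ_{strain X} − μ_{strain Y}| / σ = |3.94 − 3.65| / 0.4 = 0.7250
Noncentrality parameter: δ = d·√(n/2) = 0.7250 × √(33/2) = 2.9450
Critical value for a two-sided test at α = 0.05: z_{α/2} = 1.960.
Power = Φ(δ − 1.960) + Φ(−δ − 1.960) = Φ(0.985) + Φ(-4.905) = 0.8377 + 0.0000 = 0.8377.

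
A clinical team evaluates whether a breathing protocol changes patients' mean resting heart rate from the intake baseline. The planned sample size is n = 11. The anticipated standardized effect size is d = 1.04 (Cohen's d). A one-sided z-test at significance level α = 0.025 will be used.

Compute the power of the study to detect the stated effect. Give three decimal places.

Power ≈ 0.932

Noncentrality parameter: λ = d·√n = 1.04 × √11 = 3.4493
Critical value for a one-sided test at α = 0.025: z_α = 1.960.
Power = Φ(λ − 1.960) = Φ(1.489) = 0.9318.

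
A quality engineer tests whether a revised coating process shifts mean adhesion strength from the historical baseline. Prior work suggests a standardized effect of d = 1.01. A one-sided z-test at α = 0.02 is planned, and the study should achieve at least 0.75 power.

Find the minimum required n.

n = 8

Set Φ(δ − 2.054) = 0.75; then δ − 2.054 = Φ⁻¹(0.75) = 0.674, giving δ = 2.728.
δ = d·√n ⇒ n = (δ/d)² = (2.728 / 1.01)² = 7.30.
Rounding up, n = 8.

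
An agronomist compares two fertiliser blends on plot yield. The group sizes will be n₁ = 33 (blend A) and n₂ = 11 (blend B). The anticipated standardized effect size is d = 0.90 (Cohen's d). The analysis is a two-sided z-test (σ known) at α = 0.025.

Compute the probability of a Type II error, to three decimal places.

β ≈ 0.366

Noncentrality parameter: δ = d / √(1/n₁ + 1/n₂) = 0.90 / √(1/33 + 1/11) = 2.5851
Critical value for a two-sided test at α = 0.025: z_{α/2} = 2.241.
Power = Φ(δ − 2.241) + Φ(−δ − 2.241) = Φ(0.344) + Φ(-4.826) = 0.6344 + 0.0000 = 0.6344.
Type II error: β = 1 − power = 1 − 0.6344 = 0.3656.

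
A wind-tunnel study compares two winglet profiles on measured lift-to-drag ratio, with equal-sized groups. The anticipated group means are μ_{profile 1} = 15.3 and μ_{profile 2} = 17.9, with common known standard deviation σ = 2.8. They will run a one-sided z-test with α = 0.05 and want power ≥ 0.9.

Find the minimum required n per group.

Standardized effect: d = |μ_{profile 1} − μ_{profile 2}| / σ = |15.3 − 17.9| / 2.8 = 0.9286
For power 0.9 need Φ(δ − z_{0.05}) = 0.9, so δ = z_{0.05} + z_{0.10} = 1.645 + 1.282 = 2.926.
δ = d·√(n/2) ⇒ n = 2(δ/d)² = 2 × (2.926 / 0.9286)² = 19.86.
Round up to the next whole unit.

n = 20 per group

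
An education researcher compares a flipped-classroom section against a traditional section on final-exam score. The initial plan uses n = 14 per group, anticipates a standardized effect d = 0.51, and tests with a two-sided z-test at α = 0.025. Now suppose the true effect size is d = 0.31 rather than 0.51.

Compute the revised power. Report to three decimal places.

With d = 0.31: δ = d·√(n/2) = 0.31 × √(14/2) = 0.8202. Critical value z_{0.0125} = 2.241.
Revised power = Φ(δ − 2.241) + Φ(−δ − 2.241) = Φ(-1.421) + Φ(-3.062) = 0.0776 + 0.0011 = 0.0787.

Power ≈ 0.079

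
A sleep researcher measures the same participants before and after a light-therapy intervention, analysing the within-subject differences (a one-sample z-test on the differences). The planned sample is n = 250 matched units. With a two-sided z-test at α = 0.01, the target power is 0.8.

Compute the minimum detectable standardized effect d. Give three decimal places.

d ≈ 0.216

Need Φ(δ − 2.576) = 0.8, so δ = 2.576 + 0.842 = 3.417.
(The second rejection-region term Φ(−δ − z_{α/2}) is negligible and dropped.)
δ = d·√n ⇒ d = δ/√n = 3.417/√250 = 0.2161.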